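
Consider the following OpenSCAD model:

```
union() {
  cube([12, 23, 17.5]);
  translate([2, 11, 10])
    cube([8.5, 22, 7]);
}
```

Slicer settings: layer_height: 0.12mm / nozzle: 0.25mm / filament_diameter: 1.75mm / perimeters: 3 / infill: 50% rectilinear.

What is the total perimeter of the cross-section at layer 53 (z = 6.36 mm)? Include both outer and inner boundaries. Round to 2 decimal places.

At z = 6.36 mm: the cube is present — its section is the full 12×23 rectangle (perimeter 70.00 mm); the cube at (2, 11) does not reach this height (z outside [10, 17]); Combining (union): only the 12×23 cube is present, so the union is just that shape — boundary = 70.00 mm. Overall, the cross-section is a single solid region. Total boundary length (outer) = 70.00 mm.

70.00 mm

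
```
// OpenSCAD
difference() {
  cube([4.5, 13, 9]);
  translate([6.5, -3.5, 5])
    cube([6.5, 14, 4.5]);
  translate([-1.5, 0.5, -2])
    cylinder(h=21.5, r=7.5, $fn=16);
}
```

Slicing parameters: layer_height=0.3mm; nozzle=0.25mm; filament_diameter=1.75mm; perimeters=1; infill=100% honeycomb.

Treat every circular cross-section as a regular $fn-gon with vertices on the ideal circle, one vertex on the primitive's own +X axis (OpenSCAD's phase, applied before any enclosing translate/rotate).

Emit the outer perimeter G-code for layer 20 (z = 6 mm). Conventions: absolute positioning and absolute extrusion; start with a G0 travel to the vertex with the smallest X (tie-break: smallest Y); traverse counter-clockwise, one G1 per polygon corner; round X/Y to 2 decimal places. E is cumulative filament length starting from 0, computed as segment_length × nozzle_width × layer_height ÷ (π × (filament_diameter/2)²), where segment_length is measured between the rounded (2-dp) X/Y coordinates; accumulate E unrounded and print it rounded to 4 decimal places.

G0 X0.00 Y7.70 Z6.00
G1 X1.37 Y7.43 E0.0435
G1 X3.80 Y5.80 E0.1348
G1 X4.50 Y4.76 E0.1739
G1 X4.50 Y13.00 E0.4308
G1 X0.00 Y13.00 E0.5711
G1 X0.00 Y7.70 E0.7364

At z = 6 mm: the cube is present — its section is the full 4.5×13 rectangle; the 6.5×14 cube at (6.5, -3.5) contributes its full rectangle; the r=7.5 cylinder at (-1.5, 0.5) gives a regular 16-gon of circumradius 7.5 (constant along its height); After the difference (first − rest): starting from the 4.5×13 cube, the 6.5×14 cube at (6.5, -3.5) misses the remaining region (no effect); the r=7.5 cylinder at (-1.5, 0.5) partially overlaps it — only the 30.14 mm² overlap (of its 172.21 mm²) is removed, clipping the outline — 1 connected region. The outline is a single polygon with 6 vertices. Extrusion per mm of travel: 0.25 × 0.3 / (π × 0.875²) = 0.031181. Accumulating E over each segment gives final E = 0.7364.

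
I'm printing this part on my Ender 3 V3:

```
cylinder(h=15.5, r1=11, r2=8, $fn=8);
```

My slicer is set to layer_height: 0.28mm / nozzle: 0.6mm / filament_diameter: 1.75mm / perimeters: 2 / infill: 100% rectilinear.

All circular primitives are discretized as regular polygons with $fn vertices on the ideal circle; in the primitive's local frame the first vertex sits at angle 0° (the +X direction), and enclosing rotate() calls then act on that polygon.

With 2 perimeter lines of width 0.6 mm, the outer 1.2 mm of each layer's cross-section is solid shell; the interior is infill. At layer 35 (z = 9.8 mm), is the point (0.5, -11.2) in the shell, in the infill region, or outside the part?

outside

At z = 9.8 mm: the cone: at t=0.632 of its height the radius interpolates to r₁+(r₂−r₁)t = 9.103, giving a regular 8-gon of that circumradius. Overall, the cross-section is a single solid region. The nearest boundary edge runs (-6.44, -6.44)→(-0.00, -9.10); distance from the point to it = 2.16 mm. The point is not inside any of the regions above, so it lies outside the cross-section (2.16 mm from the nearest boundary).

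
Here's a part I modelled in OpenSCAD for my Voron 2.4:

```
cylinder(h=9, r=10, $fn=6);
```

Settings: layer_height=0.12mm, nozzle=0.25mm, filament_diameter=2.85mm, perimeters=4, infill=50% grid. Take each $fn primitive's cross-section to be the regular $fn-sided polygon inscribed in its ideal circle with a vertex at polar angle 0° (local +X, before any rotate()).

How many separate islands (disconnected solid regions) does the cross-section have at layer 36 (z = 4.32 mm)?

1

At z = 4.32 mm: the r=10 cylinder gives a regular 6-gon of circumradius 10 (constant along its height). Overall, the cross-section is a single solid region. Island count = 1.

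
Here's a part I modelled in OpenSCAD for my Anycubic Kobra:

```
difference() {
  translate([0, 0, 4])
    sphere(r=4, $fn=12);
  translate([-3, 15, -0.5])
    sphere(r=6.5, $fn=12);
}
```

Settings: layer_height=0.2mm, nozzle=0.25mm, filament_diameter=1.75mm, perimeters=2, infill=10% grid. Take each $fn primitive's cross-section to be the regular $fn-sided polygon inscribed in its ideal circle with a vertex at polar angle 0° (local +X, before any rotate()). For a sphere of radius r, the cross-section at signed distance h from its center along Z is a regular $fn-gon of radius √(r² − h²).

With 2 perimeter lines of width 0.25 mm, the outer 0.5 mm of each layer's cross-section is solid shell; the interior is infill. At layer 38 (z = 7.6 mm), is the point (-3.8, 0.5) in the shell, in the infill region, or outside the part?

outside

At z = 7.6 mm: the sphere: section is a regular 12-gon, circumradius = √(r²−h²) = √(4²−3.6²) = 1.744; the sphere at (-3, 15) is not intersected at this z (|z−center|=8.100 > r=6.5); After the difference (first − rest): none of the subtracted shapes is present at this height, so the r=4 sphere is unchanged — 1 connected region. Overall, the cross-section is a single solid region. The nearest boundary edge runs (-1.51, 0.87)→(-1.74, 0.00); distance from the point to it = 2.12 mm. The point is not inside any of the regions above, so it lies outside the cross-section (2.12 mm from the nearest boundary).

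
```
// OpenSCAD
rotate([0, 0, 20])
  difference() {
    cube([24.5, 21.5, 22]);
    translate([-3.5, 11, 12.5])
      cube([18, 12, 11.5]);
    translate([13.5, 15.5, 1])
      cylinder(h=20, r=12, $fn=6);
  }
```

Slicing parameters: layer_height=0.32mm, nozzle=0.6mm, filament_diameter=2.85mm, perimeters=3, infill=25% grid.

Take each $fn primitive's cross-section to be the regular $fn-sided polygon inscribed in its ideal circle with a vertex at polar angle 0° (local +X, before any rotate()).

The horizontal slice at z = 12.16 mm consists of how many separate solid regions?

At z = 12.16 mm: the 24.5×21.5 cube contributes its full rectangle; the cube at (-3.5, 11) does not reach this height (z outside [12.5, 24]); the r=12 cylinder at (13.5, 15.5) contributes a regular 6-gon of circumradius 12; Taking the first minus the rest: starting from the 24.5×21.5 cube, the r=12 cylinder at (13.5, 15.5) partially overlaps it — only the 308.54 mm² overlap (of its 374.12 mm²) is removed, clipping the outline — 2 connected regions; (whole slice rotated 20° about Z — lengths, areas and connectivity unchanged). The result has 2 disconnected regions.

2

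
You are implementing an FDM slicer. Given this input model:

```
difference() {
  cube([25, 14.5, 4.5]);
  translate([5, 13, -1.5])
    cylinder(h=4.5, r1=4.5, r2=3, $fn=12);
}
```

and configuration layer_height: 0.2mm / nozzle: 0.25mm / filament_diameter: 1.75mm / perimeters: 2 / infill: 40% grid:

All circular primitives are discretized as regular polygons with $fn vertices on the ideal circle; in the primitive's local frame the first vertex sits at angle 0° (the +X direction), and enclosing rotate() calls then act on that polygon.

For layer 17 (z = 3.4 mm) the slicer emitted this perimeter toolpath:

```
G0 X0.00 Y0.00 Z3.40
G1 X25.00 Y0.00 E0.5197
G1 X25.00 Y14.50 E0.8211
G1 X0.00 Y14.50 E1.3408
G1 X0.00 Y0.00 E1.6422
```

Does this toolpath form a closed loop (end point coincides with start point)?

yes

Start point (G0): (0.00, 0.00). End point (last G1): the path returns to the start — closed.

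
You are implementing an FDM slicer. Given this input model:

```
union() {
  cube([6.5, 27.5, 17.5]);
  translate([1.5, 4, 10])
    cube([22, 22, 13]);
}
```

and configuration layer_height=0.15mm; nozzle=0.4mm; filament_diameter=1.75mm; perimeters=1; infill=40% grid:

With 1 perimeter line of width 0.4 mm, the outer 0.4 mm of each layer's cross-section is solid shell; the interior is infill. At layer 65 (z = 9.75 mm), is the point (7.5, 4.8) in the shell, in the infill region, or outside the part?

outside

At z = 9.75 mm: the cube (footprint 6.5×27.5) is included at this height; the cube at (1.5, 4) does not reach this height (z outside [10, 23]); Taking the union: only the 6.5×27.5 cube is present, so the union is just that shape — 1 connected region. Overall, the cross-section is a single solid region. The nearest boundary edge runs (6.50, 0.00)→(6.50, 27.50); distance from the point to it = 1.00 mm. The point is not inside any of the regions above, so it lies outside the cross-section (1.00 mm from the nearest boundary).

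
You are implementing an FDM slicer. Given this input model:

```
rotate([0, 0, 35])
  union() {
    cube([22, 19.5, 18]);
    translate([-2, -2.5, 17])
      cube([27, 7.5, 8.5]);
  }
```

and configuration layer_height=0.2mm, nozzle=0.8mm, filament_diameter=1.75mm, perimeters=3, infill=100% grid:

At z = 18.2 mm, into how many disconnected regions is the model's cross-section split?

At z = 18.2 mm: the cube is absent (z outside [0, 18]); the cube at (-2, -2.5) (footprint 27×7.5) is included at this height; Taking the union: only the 27×7.5 cube at (-2, -2.5) is present, so the union is just that shape — 1 connected region; (rotated 35° about Z; rotation is an isometry so areas/perimeters/island counts are preserved). The result has 1 disconnected region.

1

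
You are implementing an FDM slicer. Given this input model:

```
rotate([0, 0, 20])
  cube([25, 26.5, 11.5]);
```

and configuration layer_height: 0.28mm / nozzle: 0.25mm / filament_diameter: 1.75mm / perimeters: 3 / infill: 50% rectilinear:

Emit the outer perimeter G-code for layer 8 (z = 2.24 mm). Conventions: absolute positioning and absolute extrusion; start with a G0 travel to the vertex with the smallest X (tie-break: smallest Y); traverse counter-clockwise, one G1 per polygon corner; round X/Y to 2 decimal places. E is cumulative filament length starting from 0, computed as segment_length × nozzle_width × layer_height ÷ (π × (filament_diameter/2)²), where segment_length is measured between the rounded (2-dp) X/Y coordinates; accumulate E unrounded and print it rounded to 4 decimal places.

At z = 2.24 mm: the cube (footprint 25×26.5) is included at this height; (whole slice rotated 20° about Z — lengths, areas and connectivity unchanged). The outline is a single polygon with 4 vertices. Extrusion per mm of travel: 0.25 × 0.28 / (π × 0.875²) = 0.029103. Accumulating E over each segment gives final E = 2.9973.

G0 X-9.06 Y24.90 Z2.24
G1 X0.00 Y0.00 E0.7711
G1 X23.49 Y8.55 E1.4986
G1 X14.43 Y33.45 E2.2698
G1 X-9.06 Y24.90 E2.9973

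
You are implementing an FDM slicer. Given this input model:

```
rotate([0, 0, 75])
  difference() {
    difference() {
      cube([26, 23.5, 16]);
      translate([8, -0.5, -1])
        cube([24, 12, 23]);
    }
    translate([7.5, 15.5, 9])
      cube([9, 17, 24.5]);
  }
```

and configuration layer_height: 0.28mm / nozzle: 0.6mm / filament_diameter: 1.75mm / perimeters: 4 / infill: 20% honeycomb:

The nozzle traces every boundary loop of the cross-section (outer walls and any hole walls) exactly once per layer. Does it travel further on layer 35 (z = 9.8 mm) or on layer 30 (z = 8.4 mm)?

Layer 35 (z = 9.8): the cube (footprint 26×23.5) is included at this height (perimeter 99.00 mm); the cube at (8, -0.5) (footprint 24×12) is included at this height (perimeter 72.00 mm); Taking the first minus the rest: starting from the 26×23.5 cube, the 24×12 cube at (8, -0.5) partially overlaps it — only the 207.00 mm² overlap (of its 288.00 mm²) is removed, clipping the outline — boundary = 99.00 mm; the 9×17 cube at (7.5, 15.5) contributes its full rectangle (perimeter 52.00 mm); Subtracting the remaining from the first: starting from that combined region, the 9×17 cube at (7.5, 15.5) partially overlaps it — only the 72.00 mm² overlap (of its 153.00 mm²) is removed, clipping the outline — boundary = 115.00 mm; (whole slice rotated 75° about Z — lengths, areas and connectivity unchanged). So its perimeter = 115.00 mm. Layer 30 (z = 8.4): the 26×23.5 cube contributes its full rectangle (perimeter 99.00 mm); the 24×12 cube at (8, -0.5) contributes its full rectangle (perimeter 72.00 mm); Taking the first minus the rest: starting from the 26×23.5 cube, the 24×12 cube at (8, -0.5) partially overlaps it — only the 207.00 mm² overlap (of its 288.00 mm²) is removed, clipping the outline — boundary = 99.00 mm; the cube at (7.5, 15.5) is absent (z outside [9, 33.5]); Subtracting the remaining from the first: none of the subtracted shapes is present at this height, so the result so far is unchanged — boundary = 99.00 mm; (rotated 75° about Z; rotation is an isometry so areas/perimeters/island counts are preserved). So its perimeter = 99.00 mm. Layer 35 is larger (115.00 vs 99.00 mm).

layer 35 (z = 9.8 mm)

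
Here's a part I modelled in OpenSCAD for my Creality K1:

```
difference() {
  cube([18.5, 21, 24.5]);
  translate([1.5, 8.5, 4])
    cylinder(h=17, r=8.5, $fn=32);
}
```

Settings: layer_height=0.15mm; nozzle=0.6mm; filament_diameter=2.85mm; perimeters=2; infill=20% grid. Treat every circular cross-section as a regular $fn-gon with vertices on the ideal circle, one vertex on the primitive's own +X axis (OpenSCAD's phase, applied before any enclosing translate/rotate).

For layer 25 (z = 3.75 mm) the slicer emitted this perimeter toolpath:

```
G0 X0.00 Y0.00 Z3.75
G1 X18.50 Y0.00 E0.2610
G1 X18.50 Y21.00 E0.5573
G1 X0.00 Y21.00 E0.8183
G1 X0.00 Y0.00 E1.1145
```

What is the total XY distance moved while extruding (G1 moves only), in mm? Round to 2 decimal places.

79.00 mm

Sum the Euclidean lengths of each G1 segment: total = 79.00 mm.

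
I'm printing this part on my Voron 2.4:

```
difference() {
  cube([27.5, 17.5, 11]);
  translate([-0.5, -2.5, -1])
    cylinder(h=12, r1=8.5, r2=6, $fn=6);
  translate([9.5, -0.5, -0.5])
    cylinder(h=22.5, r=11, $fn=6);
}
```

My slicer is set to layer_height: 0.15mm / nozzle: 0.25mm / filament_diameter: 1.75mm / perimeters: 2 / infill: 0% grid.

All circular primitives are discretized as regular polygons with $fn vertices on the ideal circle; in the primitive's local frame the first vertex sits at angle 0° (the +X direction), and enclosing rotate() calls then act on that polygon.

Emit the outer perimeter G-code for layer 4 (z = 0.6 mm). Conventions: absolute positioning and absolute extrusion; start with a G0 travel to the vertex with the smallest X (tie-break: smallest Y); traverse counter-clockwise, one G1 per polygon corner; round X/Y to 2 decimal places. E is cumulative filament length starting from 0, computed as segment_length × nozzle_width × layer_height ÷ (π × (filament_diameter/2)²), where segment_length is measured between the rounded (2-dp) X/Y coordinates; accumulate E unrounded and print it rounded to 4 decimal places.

G0 X0.00 Y4.57 Z0.60
G1 X1.43 Y4.57 E0.0223
G1 X4.00 Y9.03 E0.1025
G1 X15.00 Y9.03 E0.2740
G1 X20.21 Y0.00 E0.4366
G1 X27.50 Y0.00 E0.5502
G1 X27.50 Y17.50 E0.8231
G1 X0.00 Y17.50 E1.2518
G1 X0.00 Y4.57 E1.4534

At z = 0.6 mm: the cube is present — its section is the full 27.5×17.5 rectangle; the cone at (-0.5, -2.5) (r1=8.5→r2=6) has section circumradius 8.167 here — a regular 6-gon; the r=11 cylinder at (9.5, -0.5) gives a regular 6-gon of circumradius 11 (constant along its height); Subtracting the remaining from the first: starting from the 27.5×17.5 cube, the cone at (-0.5, -2.5) partially overlaps it — only the 22.42 mm² overlap (of its 173.28 mm²) is removed, clipping the outline; the r=11 cylinder at (9.5, -0.5) partially overlaps it — only the 124.40 mm² overlap (of its 314.37 mm²) is removed, clipping the outline — 1 connected region. The outline is a single polygon with 8 vertices. Extrusion per mm of travel: 0.25 × 0.15 / (π × 0.875²) = 0.015591. Accumulating E over each segment gives final E = 1.4534.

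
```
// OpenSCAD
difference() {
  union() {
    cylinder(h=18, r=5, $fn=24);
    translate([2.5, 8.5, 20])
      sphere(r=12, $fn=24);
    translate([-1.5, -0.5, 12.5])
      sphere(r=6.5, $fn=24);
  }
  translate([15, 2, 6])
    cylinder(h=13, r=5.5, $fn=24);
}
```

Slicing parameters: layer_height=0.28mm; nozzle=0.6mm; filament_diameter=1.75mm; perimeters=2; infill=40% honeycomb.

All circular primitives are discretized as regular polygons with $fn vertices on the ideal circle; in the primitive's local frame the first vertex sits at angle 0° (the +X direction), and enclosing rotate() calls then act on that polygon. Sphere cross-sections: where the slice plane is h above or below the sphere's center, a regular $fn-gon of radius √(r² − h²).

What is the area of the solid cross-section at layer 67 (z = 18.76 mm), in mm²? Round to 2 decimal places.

422.19 mm²

At z = 18.76 mm: the cylinder does not reach this height (z outside [0, 18]); the sphere at (2.5, 8.5): section is a regular 24-gon, circumradius = √(r²−h²) = √(12²−1.24²) = 11.936 (area = (24/2)·11.936²·sin(360°/24) = 442.46 mm²); the r=6.5 sphere at (-1.5, -0.5) contributes a regular 24-gon of circumradius √(6.5²−6.26²) = 1.750 (area = (24/2)·1.750²·sin(360°/24) = 9.51 mm²); Taking the union: the r=6.5 sphere at (-1.5, -0.5) lies entirely inside the r=12 sphere at (2.5, 8.5), so the union is just the r=12 sphere at (2.5, 8.5) — area = 442.46 mm²; the cylinder at (15, 2): section is a regular 24-gon, circumradius r=5.5 (area = (24/2)·5.500²·sin(360°/24) = 93.95 mm²); After the difference (first − rest): starting from the result so far (442.46 mm²), the r=5.5 cylinder at (15, 2) partially overlaps it — only the 20.27 mm² overlap (of its 93.95 mm²) is removed, clipping the outline — area = 422.19 mm². Overall, the cross-section is a single solid region. Net area = 422.19 mm².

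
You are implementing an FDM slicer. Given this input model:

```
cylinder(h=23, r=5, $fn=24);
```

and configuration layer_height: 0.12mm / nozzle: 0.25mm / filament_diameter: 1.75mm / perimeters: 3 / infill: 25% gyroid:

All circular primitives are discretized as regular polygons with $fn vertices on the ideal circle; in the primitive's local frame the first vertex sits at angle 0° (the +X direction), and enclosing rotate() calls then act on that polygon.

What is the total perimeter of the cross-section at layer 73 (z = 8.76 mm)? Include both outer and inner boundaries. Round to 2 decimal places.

31.33 mm

At z = 8.76 mm: the r=5 cylinder contributes a regular 24-gon of circumradius 5 (perimeter = 2·24·5.000·sin(180°/24) = 31.33 mm). Overall, the cross-section is a single solid region. Total boundary length (outer) = 31.33 mm.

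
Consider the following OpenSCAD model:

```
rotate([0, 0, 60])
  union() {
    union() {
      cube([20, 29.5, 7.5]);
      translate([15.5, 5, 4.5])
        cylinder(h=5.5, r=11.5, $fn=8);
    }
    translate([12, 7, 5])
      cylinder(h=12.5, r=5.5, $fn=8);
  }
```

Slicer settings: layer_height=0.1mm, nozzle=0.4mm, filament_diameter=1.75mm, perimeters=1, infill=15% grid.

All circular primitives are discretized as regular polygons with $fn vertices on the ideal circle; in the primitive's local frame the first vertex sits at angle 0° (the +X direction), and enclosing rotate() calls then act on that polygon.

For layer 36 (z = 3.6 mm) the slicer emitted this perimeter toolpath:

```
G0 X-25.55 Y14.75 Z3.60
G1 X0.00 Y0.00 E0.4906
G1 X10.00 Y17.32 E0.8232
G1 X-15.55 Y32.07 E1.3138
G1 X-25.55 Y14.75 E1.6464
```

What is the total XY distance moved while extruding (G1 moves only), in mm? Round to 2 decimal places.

99.00 mm

Sum the Euclidean lengths of each G1 segment: total = 99.00 mm.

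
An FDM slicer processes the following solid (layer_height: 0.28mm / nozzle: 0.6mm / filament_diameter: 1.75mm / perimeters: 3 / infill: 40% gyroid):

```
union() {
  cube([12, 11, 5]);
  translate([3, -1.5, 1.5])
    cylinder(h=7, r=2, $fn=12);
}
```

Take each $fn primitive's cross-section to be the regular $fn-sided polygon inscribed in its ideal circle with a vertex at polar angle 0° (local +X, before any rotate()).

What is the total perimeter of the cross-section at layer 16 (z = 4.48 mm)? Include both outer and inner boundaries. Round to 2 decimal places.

53.23 mm

At z = 4.48 mm: the 12×11 cube contributes its full rectangle (perimeter 46.00 mm); the cylinder at (3, -1.5): section is a regular 12-gon, circumradius r=2 (perimeter = 2·12·2.000·sin(180°/12) = 12.42 mm); Taking the union: the regions partially overlap (shared area 0.79 mm²), so the edge portions inside another operand are dropped and the merged outline is re-measured after clipping — boundary = 53.23 mm. Overall, the cross-section is a single solid region. Total boundary length (outer) = 53.23 mm.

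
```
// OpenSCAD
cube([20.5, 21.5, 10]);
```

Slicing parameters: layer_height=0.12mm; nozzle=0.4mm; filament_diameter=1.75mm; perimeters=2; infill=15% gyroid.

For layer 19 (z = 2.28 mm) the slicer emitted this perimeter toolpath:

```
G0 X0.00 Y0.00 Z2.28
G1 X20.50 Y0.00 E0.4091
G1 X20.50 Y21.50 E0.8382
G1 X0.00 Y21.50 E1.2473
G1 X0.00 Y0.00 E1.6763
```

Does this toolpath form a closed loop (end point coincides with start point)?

yes

Start point (G0): (0.00, 0.00). End point (last G1): the path returns to the start — closed.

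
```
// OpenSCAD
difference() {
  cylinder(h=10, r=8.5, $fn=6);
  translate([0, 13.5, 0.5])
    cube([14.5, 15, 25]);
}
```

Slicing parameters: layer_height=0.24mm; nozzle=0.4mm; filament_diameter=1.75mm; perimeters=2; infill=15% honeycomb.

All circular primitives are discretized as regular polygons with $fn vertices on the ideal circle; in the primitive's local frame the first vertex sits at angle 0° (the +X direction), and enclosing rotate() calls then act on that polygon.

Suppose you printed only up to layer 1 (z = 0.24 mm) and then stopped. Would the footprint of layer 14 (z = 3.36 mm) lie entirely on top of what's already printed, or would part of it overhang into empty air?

Compare the two slices. At z = 0.24: the r=8.5 cylinder contributes a regular 6-gon of circumradius 8.5 (area = (6/2)·8.500²·sin(360°/6) = 187.71 mm²); the cube at (0, 13.5) does not reach this height (z outside [0.5, 25.5]); After the difference (first − rest): none of the subtracted shapes is present at this height, so the r=8.5 cylinder is unchanged — area = 187.71 mm². At z = 3.36: the r=8.5 cylinder contributes a regular 6-gon of circumradius 8.5 (area = (6/2)·8.500²·sin(360°/6) = 187.71 mm²); the cube at (0, 13.5) (footprint 14.5×15) is included at this height (area 217.50 mm²); Subtracting the remaining from the first: starting from the r=8.5 cylinder (187.71 mm²), the 14.5×15 cube at (0, 13.5) misses the remaining region (no effect) — area = 187.71 mm². Checking containment: the cross-section at z = 3.36 is a subset of the cross-section at z = 0.24.

entirely on top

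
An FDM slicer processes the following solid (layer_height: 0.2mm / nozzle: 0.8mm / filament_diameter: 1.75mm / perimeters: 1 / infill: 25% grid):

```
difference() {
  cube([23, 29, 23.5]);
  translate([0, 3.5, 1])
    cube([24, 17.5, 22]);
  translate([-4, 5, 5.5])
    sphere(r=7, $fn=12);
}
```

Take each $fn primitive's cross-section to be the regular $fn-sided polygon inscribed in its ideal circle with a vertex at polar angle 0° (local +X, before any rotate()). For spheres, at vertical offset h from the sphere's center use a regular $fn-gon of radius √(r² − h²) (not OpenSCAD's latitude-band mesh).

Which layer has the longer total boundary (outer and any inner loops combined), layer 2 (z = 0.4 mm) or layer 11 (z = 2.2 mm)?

layer 11 (z = 2.2 mm)

Layer 2 (z = 0.4): the cube is present — its section is the full 23×29 rectangle (perimeter 104.00 mm); the cube at (0, 3.5) is absent (z outside [1, 23]); the r=7 sphere at (-4, 5) contributes a regular 12-gon of circumradius √(7²−5.1²) = 4.795 (perimeter = 2·12·4.795·sin(180°/12) = 29.78 mm); After the difference (first − rest): starting from the 23×29 cube, the r=7 sphere at (-4, 5) partially overlaps it — only the 2.29 mm² overlap (of its 68.97 mm²) is removed, clipping the outline — boundary = 104.30 mm. So its perimeter = 104.30 mm. Layer 11 (z = 2.2): the cube is present — its section is the full 23×29 rectangle (perimeter 104.00 mm); the cube at (0, 3.5) (footprint 24×17.5) is included at this height (perimeter 83.00 mm); the r=7 sphere at (-4, 5) contributes a regular 12-gon of circumradius √(7²−3.3²) = 6.173 (perimeter = 2·12·6.173·sin(180°/12) = 38.35 mm); Subtracting the remaining from the first: starting from the 23×29 cube, the 24×17.5 cube at (0, 3.5) partially overlaps it — only the 402.50 mm² overlap (of its 420.00 mm²) is removed, clipping the outline; the r=7 sphere at (-4, 5) partially overlaps it — only the 3.38 mm² overlap (of its 114.33 mm²) is removed, clipping the outline — boundary = 113.84 mm. So its perimeter = 113.84 mm. Layer 11 is larger (113.84 vs 104.30 mm).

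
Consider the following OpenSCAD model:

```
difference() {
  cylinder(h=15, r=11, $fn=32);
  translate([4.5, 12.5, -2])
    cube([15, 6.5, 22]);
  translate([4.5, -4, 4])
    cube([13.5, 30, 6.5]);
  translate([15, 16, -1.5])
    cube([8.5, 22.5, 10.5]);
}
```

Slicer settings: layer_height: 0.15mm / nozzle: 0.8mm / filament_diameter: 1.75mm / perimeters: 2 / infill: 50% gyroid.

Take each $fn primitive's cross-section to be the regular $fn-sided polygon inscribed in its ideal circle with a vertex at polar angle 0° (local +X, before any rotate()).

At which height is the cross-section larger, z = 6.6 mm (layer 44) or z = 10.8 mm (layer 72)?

Layer 44 (z = 6.6): the r=11 cylinder gives a regular 32-gon of circumradius 11 (constant along its height) (area = (32/2)·11.000²·sin(360°/32) = 377.69 mm²); the 15×6.5 cube at (4.5, 12.5) contributes its full rectangle (area 97.50 mm²); the 13.5×30 cube at (4.5, -4) contributes its full rectangle (area 405.00 mm²); the cube at (15, 16) is present — its section is the full 8.5×22.5 rectangle (area 191.25 mm²); Subtracting the remaining from the first: starting from the r=11 cylinder (377.69 mm²), the 15×6.5 cube at (4.5, 12.5) misses the remaining region (no effect); the 13.5×30 cube at (4.5, -4) partially overlaps it — only the 71.36 mm² overlap (of its 405.00 mm²) is removed, clipping the outline; the 8.5×22.5 cube at (15, 16) misses the remaining region (no effect) — area = 306.34 mm². So its area = 306.34 mm². Layer 72 (z = 10.8): the r=11 cylinder contributes a regular 32-gon of circumradius 11 (area = (32/2)·11.000²·sin(360°/32) = 377.69 mm²); the 15×6.5 cube at (4.5, 12.5) contributes its full rectangle (area 97.50 mm²); the cube at (4.5, -4) is absent (z outside [4, 10.5]); the cube at (15, 16) does not reach this height (z outside [-1.5, 9]); After the difference (first − rest): starting from the r=11 cylinder (377.69 mm²), the 15×6.5 cube at (4.5, 12.5) misses the remaining region (no effect) — area = 377.69 mm². So its area = 377.69 mm². Layer 72 is larger (377.69 vs 306.34 mm²).

layer 72 (z = 10.8 mm)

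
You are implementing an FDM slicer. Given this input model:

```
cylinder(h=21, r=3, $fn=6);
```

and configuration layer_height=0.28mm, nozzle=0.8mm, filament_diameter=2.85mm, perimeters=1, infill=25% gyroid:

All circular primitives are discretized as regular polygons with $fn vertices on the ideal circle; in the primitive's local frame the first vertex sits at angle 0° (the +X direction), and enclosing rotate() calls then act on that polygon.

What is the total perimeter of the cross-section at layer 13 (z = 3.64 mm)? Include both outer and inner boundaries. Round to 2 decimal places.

18.00 mm

At z = 3.64 mm: the cylinder: section is a regular 6-gon, circumradius r=3 (perimeter = 2·6·3.000·sin(180°/6) = 18.00 mm). Overall, the cross-section is a single solid region. Total boundary length (outer) = 18.00 mm.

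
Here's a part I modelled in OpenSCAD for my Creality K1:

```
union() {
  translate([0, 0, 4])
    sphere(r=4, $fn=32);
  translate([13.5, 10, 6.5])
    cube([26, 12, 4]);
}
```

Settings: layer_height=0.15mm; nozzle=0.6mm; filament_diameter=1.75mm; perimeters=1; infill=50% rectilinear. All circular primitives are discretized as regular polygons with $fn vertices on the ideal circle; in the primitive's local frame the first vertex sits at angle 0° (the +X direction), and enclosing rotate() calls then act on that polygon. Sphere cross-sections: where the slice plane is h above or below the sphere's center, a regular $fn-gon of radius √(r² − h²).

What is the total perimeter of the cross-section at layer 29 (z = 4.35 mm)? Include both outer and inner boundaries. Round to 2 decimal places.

25.00 mm

At z = 4.35 mm: the r=4 sphere slices to a regular 32-gon of circumradius 3.985 (√(r²−h²) with h=0.35 from center) (perimeter = 2·32·3.985·sin(180°/32) = 25.00 mm); the cube at (13.5, 10) does not reach this height (z outside [6.5, 10.5]); Taking the union: only the r=4 sphere is present, so the union is just that shape — boundary = 25.00 mm. Overall, the cross-section is a single solid region. Total boundary length (outer) = 25.00 mm.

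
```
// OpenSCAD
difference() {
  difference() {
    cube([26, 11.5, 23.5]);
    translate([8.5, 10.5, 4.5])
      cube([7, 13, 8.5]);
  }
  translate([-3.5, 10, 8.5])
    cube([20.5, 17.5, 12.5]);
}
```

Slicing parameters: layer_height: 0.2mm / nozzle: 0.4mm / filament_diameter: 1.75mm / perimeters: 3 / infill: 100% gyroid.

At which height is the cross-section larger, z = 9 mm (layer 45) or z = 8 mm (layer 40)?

Layer 45 (z = 9): the cube is present — its section is the full 26×11.5 rectangle (area 299.00 mm²); the 7×13 cube at (8.5, 10.5) contributes its full rectangle (area 91.00 mm²); Taking the first minus the rest: starting from the 26×11.5 cube (299.00 mm²), the 7×13 cube at (8.5, 10.5) partially overlaps it — only the 7.00 mm² overlap (of its 91.00 mm²) is removed, clipping the outline — area = 292.00 mm²; the cube at (-3.5, 10) is present — its section is the full 20.5×17.5 rectangle (area 358.75 mm²); After the difference (first − rest): starting from that combined region (292.00 mm²), the 20.5×17.5 cube at (-3.5, 10) partially overlaps it — only the 18.50 mm² overlap (of its 358.75 mm²) is removed, clipping the outline — area = 273.50 mm². So its area = 273.50 mm². Layer 40 (z = 8): the 26×11.5 cube contributes its full rectangle (area 299.00 mm²); the cube at (8.5, 10.5) is present — its section is the full 7×13 rectangle (area 91.00 mm²); Taking the first minus the rest: starting from the 26×11.5 cube (299.00 mm²), the 7×13 cube at (8.5, 10.5) partially overlaps it — only the 7.00 mm² overlap (of its 91.00 mm²) is removed, clipping the outline — area = 292.00 mm²; the cube at (-3.5, 10) is absent (z outside [8.5, 21]); Subtracting the remaining from the first: none of the subtracted shapes is present at this height, so that combined region is unchanged — area = 292.00 mm². So its area = 292.00 mm². Layer 40 is larger (292.00 vs 273.50 mm²).

layer 40 (z = 8 mm)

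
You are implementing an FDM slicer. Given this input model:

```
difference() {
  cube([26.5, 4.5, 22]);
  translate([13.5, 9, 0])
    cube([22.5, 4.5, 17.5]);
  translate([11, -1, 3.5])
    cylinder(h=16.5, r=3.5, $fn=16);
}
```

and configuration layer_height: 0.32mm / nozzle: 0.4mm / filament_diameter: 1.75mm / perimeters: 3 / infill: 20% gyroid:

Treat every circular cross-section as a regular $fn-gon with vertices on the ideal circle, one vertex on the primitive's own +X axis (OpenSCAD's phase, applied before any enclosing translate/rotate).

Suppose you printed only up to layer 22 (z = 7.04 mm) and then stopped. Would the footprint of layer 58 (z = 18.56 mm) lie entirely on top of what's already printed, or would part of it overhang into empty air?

Compare the two slices. At z = 7.04: the 26.5×4.5 cube contributes its full rectangle (area 119.25 mm²); the cube at (13.5, 9) (footprint 22.5×4.5) is included at this height (area 101.25 mm²); the cylinder at (11, -1): section is a regular 16-gon, circumradius r=3.5 (area = (16/2)·3.500²·sin(360°/16) = 37.50 mm²); Subtracting the remaining from the first: starting from the 26.5×4.5 cube (119.25 mm²), the 22.5×4.5 cube at (13.5, 9) misses the remaining region (no effect); the r=3.5 cylinder at (11, -1) partially overlaps it — only the 11.95 mm² overlap (of its 37.50 mm²) is removed, clipping the outline — area = 107.30 mm². At z = 18.56: the cube (footprint 26.5×4.5) is included at this height (area 119.25 mm²); the cube at (13.5, 9) is absent (z outside [0, 17.5]); the r=3.5 cylinder at (11, -1) gives a regular 16-gon of circumradius 3.5 (constant along its height) (area = (16/2)·3.500²·sin(360°/16) = 37.50 mm²); After the difference (first − rest): starting from the 26.5×4.5 cube (119.25 mm²), the r=3.5 cylinder at (11, -1) partially overlaps it — only the 11.95 mm² overlap (of its 37.50 mm²) is removed, clipping the outline — area = 107.30 mm². Checking containment: the cross-section at z = 18.56 is a subset of the cross-section at z = 7.04.

entirely on top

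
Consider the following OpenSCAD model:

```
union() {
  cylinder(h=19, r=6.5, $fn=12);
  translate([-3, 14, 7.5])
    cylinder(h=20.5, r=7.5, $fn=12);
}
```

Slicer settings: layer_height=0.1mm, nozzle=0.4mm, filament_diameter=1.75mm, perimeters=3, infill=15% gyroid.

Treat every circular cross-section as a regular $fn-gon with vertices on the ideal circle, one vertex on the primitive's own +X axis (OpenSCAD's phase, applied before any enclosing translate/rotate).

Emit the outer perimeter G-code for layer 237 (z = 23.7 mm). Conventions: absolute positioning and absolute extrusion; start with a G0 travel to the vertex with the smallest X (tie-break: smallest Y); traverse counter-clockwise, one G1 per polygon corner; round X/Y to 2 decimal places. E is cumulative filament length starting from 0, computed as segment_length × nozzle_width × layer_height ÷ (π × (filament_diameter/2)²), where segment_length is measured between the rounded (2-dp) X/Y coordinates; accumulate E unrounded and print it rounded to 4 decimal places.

G0 X-10.50 Y14.00 Z23.70
G1 X-9.50 Y10.25 E0.0645
G1 X-6.75 Y7.50 E0.1292
G1 X-3.00 Y6.50 E0.1938
G1 X0.75 Y7.50 E0.2583
G1 X3.50 Y10.25 E0.3230
G1 X4.50 Y14.00 E0.3875
G1 X3.50 Y17.75 E0.4521
G1 X0.75 Y20.50 E0.5167
G1 X-3.00 Y21.50 E0.5813
G1 X-6.75 Y20.50 E0.6458
G1 X-9.50 Y17.75 E0.7105
G1 X-10.50 Y14.00 E0.7750

At z = 23.7 mm: the cylinder is not intersected at this z (z outside [0, 19]); the cylinder at (-3, 14): section is a regular 12-gon, circumradius r=7.5; Combining (union): only the r=7.5 cylinder at (-3, 14) is present, so the union is just that shape — 1 connected region. The outline is a single polygon with 12 vertices. Extrusion per mm of travel: 0.4 × 0.1 / (π × 0.875²) = 0.016630. Accumulating E over each segment gives final E = 0.7750.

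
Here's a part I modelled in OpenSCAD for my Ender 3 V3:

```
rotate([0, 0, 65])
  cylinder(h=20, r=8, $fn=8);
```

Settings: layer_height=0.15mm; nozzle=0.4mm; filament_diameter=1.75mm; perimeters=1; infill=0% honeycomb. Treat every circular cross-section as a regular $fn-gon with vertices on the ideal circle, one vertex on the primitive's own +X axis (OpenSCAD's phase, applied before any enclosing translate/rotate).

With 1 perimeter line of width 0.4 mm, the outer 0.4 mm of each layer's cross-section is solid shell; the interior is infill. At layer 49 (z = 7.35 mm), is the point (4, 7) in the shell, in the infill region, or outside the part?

At z = 7.35 mm: the cylinder: section is a regular 8-gon, circumradius r=8; (rotated 65° about Z; rotation is an isometry so areas/perimeters/island counts are preserved). Overall, the cross-section is a single solid region. Undo the 65° rotation: the query point maps to (8.035, -0.667) in the un-rotated model frame. The nearest boundary edge runs (5.66, -5.66)→(8.00, 0.00); distance from the point to it = 0.29 mm. The point is not inside any of the regions above, so it lies outside the cross-section (0.29 mm from the nearest boundary).

outside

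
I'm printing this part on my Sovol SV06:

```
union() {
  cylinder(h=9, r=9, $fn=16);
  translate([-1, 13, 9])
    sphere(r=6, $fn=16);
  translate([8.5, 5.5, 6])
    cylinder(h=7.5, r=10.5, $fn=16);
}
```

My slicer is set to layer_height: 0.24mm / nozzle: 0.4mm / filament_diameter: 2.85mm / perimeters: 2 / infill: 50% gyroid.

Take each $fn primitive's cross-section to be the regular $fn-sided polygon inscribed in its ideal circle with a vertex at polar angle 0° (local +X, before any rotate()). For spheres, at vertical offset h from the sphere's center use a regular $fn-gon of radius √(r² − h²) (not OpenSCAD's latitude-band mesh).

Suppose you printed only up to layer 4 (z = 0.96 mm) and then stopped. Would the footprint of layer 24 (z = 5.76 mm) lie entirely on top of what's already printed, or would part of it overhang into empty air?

part overhangs

Compare the two slices. At z = 0.96: the r=9 cylinder gives a regular 16-gon of circumradius 9 (constant along its height) (area = (16/2)·9.000²·sin(360°/16) = 247.98 mm²); the sphere at (-1, 13) is absent (|z−center|=8.040 > r=6); the cylinder at (8.5, 5.5) is not intersected at this z (z outside [6, 13.5]); Taking the union: only the r=9 cylinder is present, so the union is just that shape — area = 247.98 mm². At z = 5.76: the cylinder: section is a regular 16-gon, circumradius r=9 (area = (16/2)·9.000²·sin(360°/16) = 247.98 mm²); the sphere at (-1, 13): section is a regular 16-gon, circumradius = √(r²−h²) = √(6²−3.24²) = 5.050 (area = (16/2)·5.050²·sin(360°/16) = 78.07 mm²); the cylinder at (8.5, 5.5) is absent (z outside [6, 13.5]); Combining (union): the regions partially overlap — summed areas 326.05 mm² minus the doubly-counted overlap 2.51 mm² gives 323.54 mm² — area = 323.54 mm². Checking containment: at z = 5.76 the cross-section extends beyond the z = 0.96 cross-section by about 75.56 mm².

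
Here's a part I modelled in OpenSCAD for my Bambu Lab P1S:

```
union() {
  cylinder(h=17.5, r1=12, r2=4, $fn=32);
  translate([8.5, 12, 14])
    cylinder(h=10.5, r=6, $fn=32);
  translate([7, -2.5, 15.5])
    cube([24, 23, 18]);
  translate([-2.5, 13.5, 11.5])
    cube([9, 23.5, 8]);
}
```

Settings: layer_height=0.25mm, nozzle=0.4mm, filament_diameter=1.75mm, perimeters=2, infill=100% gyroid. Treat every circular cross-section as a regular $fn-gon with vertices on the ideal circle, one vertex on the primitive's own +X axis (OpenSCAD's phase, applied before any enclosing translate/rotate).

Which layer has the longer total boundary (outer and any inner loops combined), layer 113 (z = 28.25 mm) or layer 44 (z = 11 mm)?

layer 113 (z = 28.25 mm)

Layer 113 (z = 28.25): the cone is not intersected at this z (z outside [0, 17.5]); the cylinder at (8.5, 12) is not intersected at this z (z outside [14, 24.5]); the cube at (7, -2.5) is present — its section is the full 24×23 rectangle (perimeter 94.00 mm); the cube at (-2.5, 13.5) does not reach this height (z outside [11.5, 19.5]); Taking the union: only the 24×23 cube at (7, -2.5) is present, so the union is just that shape — boundary = 94.00 mm. So its perimeter = 94.00 mm. Layer 44 (z = 11): the cone (r1=12→r2=4) has section circumradius 6.971 here — a regular 32-gon (perimeter = 2·32·6.971·sin(180°/32) = 43.73 mm); the cylinder at (8.5, 12) is absent (z outside [14, 24.5]); the cube at (7, -2.5) is not intersected at this z (z outside [15.5, 33.5]); the cube at (-2.5, 13.5) is absent (z outside [11.5, 19.5]); Combining (union): only the cone is present, so the union is just that shape — boundary = 43.73 mm. So its perimeter = 43.73 mm. Layer 113 is larger (94.00 vs 43.73 mm).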